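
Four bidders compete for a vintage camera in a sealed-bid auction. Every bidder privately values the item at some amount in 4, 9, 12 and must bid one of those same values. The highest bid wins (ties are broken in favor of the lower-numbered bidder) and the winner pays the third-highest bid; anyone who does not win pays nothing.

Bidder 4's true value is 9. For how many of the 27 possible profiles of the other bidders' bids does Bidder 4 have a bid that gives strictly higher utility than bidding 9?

Others bid (4, 4, 9): truth gives 0; bid 12 gives 5 > 0. Violating.
Others bid (4, 9, 4): truth gives 0; bid 12 gives 5 > 0. Violating.
Others bid (9, 4, 4): truth gives 0; bid 12 gives 5 > 0. Violating.
Others bid (4, 4, 4): truth gives 5; no alternative beats it.
Others bid (4, 4, 12): truth gives 0; no alternative beats it.
(Checking all 27 profiles: 3 have a profitable deviation, 24 do not.)

3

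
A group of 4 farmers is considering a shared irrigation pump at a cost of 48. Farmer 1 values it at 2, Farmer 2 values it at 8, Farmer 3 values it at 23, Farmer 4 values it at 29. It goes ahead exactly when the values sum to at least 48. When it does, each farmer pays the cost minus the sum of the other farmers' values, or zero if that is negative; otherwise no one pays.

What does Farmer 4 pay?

Total value 62 ≥ cost 48, so the project is built.
The other farmers' values sum to 33.
Cost minus that sum is 48 - 33 = 15.

15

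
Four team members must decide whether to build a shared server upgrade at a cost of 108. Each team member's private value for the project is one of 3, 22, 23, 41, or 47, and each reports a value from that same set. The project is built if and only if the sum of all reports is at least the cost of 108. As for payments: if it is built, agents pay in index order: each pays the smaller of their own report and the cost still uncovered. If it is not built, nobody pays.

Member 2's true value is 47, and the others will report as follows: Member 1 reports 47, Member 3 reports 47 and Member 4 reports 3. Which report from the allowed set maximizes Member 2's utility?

Report 3: project not built, utility 0.
Report 22: project built, pays 22, utility 47 - 22 = 25.
Report 23: project built, pays 23, utility 47 - 23 = 24.
Report 41: project built, pays 41, utility 47 - 41 = 6.
Report 47: project built, pays 47, utility 47 - 47 = 0.
The best choice is 22 with utility 25.

22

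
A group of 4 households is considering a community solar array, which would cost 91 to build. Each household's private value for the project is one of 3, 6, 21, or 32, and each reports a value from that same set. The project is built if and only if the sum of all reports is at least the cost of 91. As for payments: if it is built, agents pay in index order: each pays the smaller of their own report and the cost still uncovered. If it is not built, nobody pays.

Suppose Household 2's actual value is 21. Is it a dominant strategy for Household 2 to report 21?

Consider the case where Household 1 reports 21, Household 3 reports 32 and Household 4 reports 32.
Truthful report 21: project built, pays 21, utility 21 - 21 = 0.
Report 6 instead: project built, pays 6, utility 21 - 6 = 15.
Since 15 > 0, reporting 6 is strictly better here, so truthful reporting is not dominant.

No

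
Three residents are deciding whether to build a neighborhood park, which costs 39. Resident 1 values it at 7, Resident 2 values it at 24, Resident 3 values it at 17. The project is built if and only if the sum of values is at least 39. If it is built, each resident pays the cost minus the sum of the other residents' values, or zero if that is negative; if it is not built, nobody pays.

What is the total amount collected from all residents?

Total value 48 ≥ cost 39, so it is built.
Resident 1: others sum to 41; max(0, 39 - 41) = 0.
Resident 2: others sum to 24; max(0, 39 - 24) = 15.
Resident 3: others sum to 31; max(0, 39 - 31) = 8.
Total collected = 0 + 15 + 8 = 23.

23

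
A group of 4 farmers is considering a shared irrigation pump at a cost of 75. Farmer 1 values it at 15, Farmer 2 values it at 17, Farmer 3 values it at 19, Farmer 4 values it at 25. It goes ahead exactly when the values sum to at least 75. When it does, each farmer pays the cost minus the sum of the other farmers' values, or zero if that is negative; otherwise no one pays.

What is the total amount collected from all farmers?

Total value 76 ≥ cost 75, so it is built.
Farmer 1: others sum to 61; max(0, 75 - 61) = 14.
Farmer 2: others sum to 59; max(0, 75 - 59) = 16.
Farmer 3: others sum to 57; max(0, 75 - 57) = 18.
Farmer 4: others sum to 51; max(0, 75 - 51) = 24.
Total collected = 14 + 16 + 18 + 24 = 72.

72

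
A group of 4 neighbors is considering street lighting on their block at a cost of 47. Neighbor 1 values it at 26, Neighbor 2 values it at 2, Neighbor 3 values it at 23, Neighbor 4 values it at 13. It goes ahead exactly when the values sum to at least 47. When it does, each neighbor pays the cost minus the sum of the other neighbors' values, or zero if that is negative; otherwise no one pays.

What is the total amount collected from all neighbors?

Total value 64 ≥ cost 47, so it is built.
Neighbor 1: others sum to 38; max(0, 47 - 38) = 9.
Neighbor 2: others sum to 62; max(0, 47 - 62) = 0.
Neighbor 3: others sum to 41; max(0, 47 - 41) = 6.
Neighbor 4: others sum to 51; max(0, 47 - 51) = 0.
Total collected = 9 + 0 + 6 + 0 = 15.

15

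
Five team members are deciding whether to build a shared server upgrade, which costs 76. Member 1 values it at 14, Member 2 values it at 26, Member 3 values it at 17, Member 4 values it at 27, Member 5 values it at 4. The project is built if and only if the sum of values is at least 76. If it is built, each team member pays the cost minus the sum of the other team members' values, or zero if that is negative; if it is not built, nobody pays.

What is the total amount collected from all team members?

36

Total value 88 ≥ cost 76, so it is built.
Member 1: others sum to 74; max(0, 76 - 74) = 2.
Member 2: others sum to 62; max(0, 76 - 62) = 14.
Member 3: others sum to 71; max(0, 76 - 71) = 5.
Member 4: others sum to 61; max(0, 76 - 61) = 15.
Member 5: others sum to 84; max(0, 76 - 84) = 0.
Total collected = 2 + 14 + 5 + 15 + 0 = 36.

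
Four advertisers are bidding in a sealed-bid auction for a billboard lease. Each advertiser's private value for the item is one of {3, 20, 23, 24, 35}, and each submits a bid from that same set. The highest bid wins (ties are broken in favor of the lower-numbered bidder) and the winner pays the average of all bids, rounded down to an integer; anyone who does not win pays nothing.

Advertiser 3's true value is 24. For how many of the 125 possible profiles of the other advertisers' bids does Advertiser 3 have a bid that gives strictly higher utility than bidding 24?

Others bid (3, 3, 3): truth gives 16; bid 20 gives 17 > 16. Violating.
Others bid (3, 3, 20): truth gives 12; bid 20 gives 13 > 12. Violating.
Others bid (3, 3, 35): truth gives 0; bid 35 gives 5 > 0. Violating.
Others bid (3, 20, 35): truth gives 0; bid 35 gives 1 > 0. Violating.
Others bid (3, 3, 23): truth gives 11; no alternative beats it.
Others bid (3, 3, 24): truth gives 11; no alternative beats it.
(Checking all 125 profiles: 19 have a profitable deviation, 106 do not.)

19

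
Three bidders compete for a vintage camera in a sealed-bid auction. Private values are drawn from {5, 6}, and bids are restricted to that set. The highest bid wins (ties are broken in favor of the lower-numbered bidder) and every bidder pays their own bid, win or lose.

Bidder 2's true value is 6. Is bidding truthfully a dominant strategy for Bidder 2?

No

Consider the case where Bidder 1 bids 6 and Bidder 3 bids 5.
Truthful bid 6: loses but pays 6, utility -6.
Bid 5 instead: loses but pays 5, utility -5.
Since -5 > -6, bidding 5 is strictly better here, so truthful bidding is not dominant.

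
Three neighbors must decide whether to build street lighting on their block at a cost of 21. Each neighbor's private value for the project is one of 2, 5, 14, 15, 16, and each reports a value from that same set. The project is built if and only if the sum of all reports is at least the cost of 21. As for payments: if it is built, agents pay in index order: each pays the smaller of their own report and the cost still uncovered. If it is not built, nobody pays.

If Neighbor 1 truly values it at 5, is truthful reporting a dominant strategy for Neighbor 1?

Consider the case where Neighbor 2 reports 5 and Neighbor 3 reports 14.
Truthful report 5: project built, pays 5, utility 5 - 5 = 0.
Report 2 instead: project built, pays 2, utility 5 - 2 = 3.
Since 3 > 0, reporting 2 is strictly better here, so truthful reporting is not dominant.

No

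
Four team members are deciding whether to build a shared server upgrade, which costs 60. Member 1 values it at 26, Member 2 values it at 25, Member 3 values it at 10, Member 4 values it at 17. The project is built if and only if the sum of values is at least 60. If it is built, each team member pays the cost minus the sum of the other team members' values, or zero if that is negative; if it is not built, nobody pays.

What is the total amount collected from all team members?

15

Total value 78 ≥ cost 60, so it is built.
Member 1: others sum to 52; max(0, 60 - 52) = 8.
Member 2: others sum to 53; max(0, 60 - 53) = 7.
Member 3: others sum to 68; max(0, 60 - 68) = 0.
Member 4: others sum to 61; max(0, 60 - 61) = 0.
Total collected = 8 + 7 + 0 + 0 = 15.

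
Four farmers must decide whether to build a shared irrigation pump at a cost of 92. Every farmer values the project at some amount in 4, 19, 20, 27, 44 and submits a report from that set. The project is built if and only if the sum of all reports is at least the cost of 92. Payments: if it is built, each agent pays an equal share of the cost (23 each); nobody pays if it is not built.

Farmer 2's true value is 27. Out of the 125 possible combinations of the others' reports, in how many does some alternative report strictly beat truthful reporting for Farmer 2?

26

Others report (4, 4, 44): truth gives 0; report 44 gives 4 > 0. Violating.
Others report (4, 19, 27): truth gives 0; report 44 gives 4 > 0. Violating.
Others report (4, 20, 27): truth gives 0; report 44 gives 4 > 0. Violating.
Others report (4, 27, 19): truth gives 0; report 44 gives 4 > 0. Violating.
Others report (4, 4, 4): truth gives 0; no alternative beats it.
Others report (4, 4, 19): truth gives 0; no alternative beats it.
(Checking all 125 profiles: 26 have a profitable deviation, 99 do not.)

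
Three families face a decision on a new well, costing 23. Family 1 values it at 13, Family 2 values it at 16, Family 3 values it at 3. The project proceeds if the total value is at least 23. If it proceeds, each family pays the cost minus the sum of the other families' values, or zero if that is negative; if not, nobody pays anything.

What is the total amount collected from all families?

11

Total value 32 ≥ cost 23, so it is built.
Family 1: others sum to 19; max(0, 23 - 19) = 4.
Family 2: others sum to 16; max(0, 23 - 16) = 7.
Family 3: others sum to 29; max(0, 23 - 29) = 0.
Total collected = 4 + 7 + 0 = 11.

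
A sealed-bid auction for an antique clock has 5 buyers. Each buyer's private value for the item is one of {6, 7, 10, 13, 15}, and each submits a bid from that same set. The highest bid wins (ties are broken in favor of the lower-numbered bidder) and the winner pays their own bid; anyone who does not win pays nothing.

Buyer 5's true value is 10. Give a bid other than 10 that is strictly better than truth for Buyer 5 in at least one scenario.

Suppose Buyer 1 bids 6, Buyer 2 bids 6, Buyer 3 bids 6 and Buyer 4 bids 6.
Bid 10: wins, pays 10, utility 10 - 10 = 0.
Bid 7: wins, pays 7, utility 10 - 7 = 3.
So bidding 7 beats truth here (3 > 0).

7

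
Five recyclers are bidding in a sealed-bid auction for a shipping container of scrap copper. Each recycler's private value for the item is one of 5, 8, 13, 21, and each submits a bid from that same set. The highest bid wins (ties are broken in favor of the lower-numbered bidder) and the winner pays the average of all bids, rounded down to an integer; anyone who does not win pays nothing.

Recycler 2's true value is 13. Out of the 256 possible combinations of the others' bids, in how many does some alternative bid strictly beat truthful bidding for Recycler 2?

49

Others bid (5, 5, 5, 5): truth gives 7; bid 8 gives 8 > 7. Violating.
Others bid (5, 5, 5, 8): truth gives 6; bid 8 gives 7 > 6. Violating.
Others bid (5, 5, 5, 21): truth gives 0; bid 21 gives 2 > 0. Violating.
Others bid (5, 5, 8, 5): truth gives 6; bid 8 gives 7 > 6. Violating.
Others bid (5, 5, 5, 13): truth gives 5; no alternative beats it.
Others bid (5, 5, 8, 13): truth gives 5; no alternative beats it.
(Checking all 256 profiles: 49 have a profitable deviation, 207 do not.)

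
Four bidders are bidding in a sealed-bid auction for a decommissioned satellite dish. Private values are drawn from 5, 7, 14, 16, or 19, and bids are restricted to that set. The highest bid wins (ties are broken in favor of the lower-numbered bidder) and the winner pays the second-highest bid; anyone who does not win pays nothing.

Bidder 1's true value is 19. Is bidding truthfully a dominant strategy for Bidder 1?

Yes

Check each profile of the others' bids and compare truth against every alternative bid.
Others bid (5, 5, 5): truth gives 14, best alternative gives 14.
Others bid (5, 5, 7): truth gives 12, best alternative gives 12.
Others bid (5, 7, 5): truth gives 12, best alternative gives 12.
Others bid (5, 7, 7): truth gives 12, best alternative gives 12.
Others bid (7, 5, 5): truth gives 12, best alternative gives 12.
Others bid (7, 5, 7): truth gives 12, best alternative gives 12.
(Remaining 119 profiles checked similarly; truth is weakly best in each.)
In every case the truthful bid is at least as good as any alternative, so it is a dominant strategy.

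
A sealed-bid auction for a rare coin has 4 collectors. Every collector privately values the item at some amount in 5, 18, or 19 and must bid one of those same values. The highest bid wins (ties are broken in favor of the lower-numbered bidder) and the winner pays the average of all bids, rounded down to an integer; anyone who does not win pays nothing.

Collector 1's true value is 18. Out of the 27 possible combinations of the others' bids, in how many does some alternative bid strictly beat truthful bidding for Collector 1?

13

Others bid (5, 5, 5): truth gives 10; bid 5 gives 13 > 10. Violating.
Others bid (5, 5, 19): truth gives 0; bid 19 gives 6 > 0. Violating.
Others bid (5, 18, 19): truth gives 0; bid 19 gives 3 > 0. Violating.
Others bid (5, 19, 5): truth gives 0; bid 19 gives 6 > 0. Violating.
Others bid (5, 5, 18): truth gives 7; no alternative beats it.
Others bid (5, 18, 5): truth gives 7; no alternative beats it.
(Checking all 27 profiles: 13 have a profitable deviation, 14 do not.)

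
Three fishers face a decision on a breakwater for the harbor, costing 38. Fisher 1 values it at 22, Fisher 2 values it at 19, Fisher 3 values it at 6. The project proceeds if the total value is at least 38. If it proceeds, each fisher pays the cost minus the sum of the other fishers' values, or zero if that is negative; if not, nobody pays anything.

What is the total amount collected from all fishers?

Total value 47 ≥ cost 38, so it is built.
Fisher 1: others sum to 25; max(0, 38 - 25) = 13.
Fisher 2: others sum to 28; max(0, 38 - 28) = 10.
Fisher 3: others sum to 41; max(0, 38 - 41) = 0.
Total collected = 13 + 10 + 0 = 23.

23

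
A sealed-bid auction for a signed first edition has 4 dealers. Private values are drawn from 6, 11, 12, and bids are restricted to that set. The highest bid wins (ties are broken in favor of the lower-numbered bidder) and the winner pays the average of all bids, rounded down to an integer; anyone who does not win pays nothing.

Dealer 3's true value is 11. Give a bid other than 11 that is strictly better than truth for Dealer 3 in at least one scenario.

12

Suppose Dealer 1 bids 6, Dealer 2 bids 6 and Dealer 4 bids 12.
Bid 11: loses, pays 0, utility 0.
Bid 12: wins, pays 9, utility 11 - 9 = 2.
So bidding 12 beats truth here (2 > 0).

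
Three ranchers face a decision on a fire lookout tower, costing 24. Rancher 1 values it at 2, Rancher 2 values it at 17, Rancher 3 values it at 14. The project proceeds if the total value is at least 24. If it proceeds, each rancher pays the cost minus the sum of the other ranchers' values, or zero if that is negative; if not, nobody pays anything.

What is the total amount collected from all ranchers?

Total value 33 ≥ cost 24, so it is built.
Rancher 1: others sum to 31; max(0, 24 - 31) = 0.
Rancher 2: others sum to 16; max(0, 24 - 16) = 8.
Rancher 3: others sum to 19; max(0, 24 - 19) = 5.
Total collected = 0 + 8 + 5 = 13.

13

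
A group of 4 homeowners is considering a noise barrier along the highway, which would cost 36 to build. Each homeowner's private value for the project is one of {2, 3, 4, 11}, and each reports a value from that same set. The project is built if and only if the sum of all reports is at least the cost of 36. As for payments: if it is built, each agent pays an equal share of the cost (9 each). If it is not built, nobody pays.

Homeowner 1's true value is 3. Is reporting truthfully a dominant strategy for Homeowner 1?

No

Consider the case where Homeowner 2 reports 11, Homeowner 3 reports 11 and Homeowner 4 reports 11.
Truthful report 3: project built, pays 9, utility 3 - 9 = -6.
Report 2 instead: project not built, utility 0.
Since 0 > -6, reporting 2 is strictly better here, so truthful reporting is not dominant.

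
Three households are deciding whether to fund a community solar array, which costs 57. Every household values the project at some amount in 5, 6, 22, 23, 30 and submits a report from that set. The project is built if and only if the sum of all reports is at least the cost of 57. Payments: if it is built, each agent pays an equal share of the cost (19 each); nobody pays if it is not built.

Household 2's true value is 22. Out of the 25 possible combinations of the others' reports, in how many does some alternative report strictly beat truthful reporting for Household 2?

8

Others report (5, 22): truth gives 0; report 30 gives 3 > 0. Violating.
Others report (5, 23): truth gives 0; report 30 gives 3 > 0. Violating.
Others report (6, 22): truth gives 0; report 30 gives 3 > 0. Violating.
Others report (6, 23): truth gives 0; report 30 gives 3 > 0. Violating.
Others report (5, 5): truth gives 0; no alternative beats it.
Others report (5, 6): truth gives 0; no alternative beats it.
(Checking all 25 profiles: 8 have a profitable deviation, 17 do not.)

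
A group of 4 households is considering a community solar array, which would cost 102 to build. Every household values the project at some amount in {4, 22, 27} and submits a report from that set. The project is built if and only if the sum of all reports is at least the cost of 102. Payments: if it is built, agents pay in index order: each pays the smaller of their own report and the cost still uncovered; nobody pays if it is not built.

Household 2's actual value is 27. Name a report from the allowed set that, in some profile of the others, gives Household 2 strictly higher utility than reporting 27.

Suppose Household 1 reports 27, Household 3 reports 27 and Household 4 reports 27.
Report 27: project built, pays 27, utility 27 - 27 = 0.
Report 22: project built, pays 22, utility 27 - 22 = 5.
So reporting 22 beats truth here (5 > 0).

22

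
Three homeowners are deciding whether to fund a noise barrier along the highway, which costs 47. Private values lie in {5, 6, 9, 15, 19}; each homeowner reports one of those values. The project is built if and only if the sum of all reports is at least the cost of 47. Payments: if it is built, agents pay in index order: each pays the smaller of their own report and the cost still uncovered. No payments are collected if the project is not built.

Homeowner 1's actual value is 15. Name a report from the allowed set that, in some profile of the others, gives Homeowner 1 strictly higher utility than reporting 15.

9

Suppose Homeowner 2 reports 19 and Homeowner 3 reports 19.
Report 15: project built, pays 15, utility 15 - 15 = 0.
Report 9: project built, pays 9, utility 15 - 9 = 6.
So reporting 9 beats truth here (6 > 0).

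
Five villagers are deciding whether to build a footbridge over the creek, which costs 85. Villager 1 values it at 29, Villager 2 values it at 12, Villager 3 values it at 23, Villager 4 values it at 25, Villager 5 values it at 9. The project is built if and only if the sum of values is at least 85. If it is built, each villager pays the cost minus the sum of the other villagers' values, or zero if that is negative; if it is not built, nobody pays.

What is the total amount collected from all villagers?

Total value 98 ≥ cost 85, so it is built.
Villager 1: others sum to 69; max(0, 85 - 69) = 16.
Villager 2: others sum to 86; max(0, 85 - 86) = 0.
Villager 3: others sum to 75; max(0, 85 - 75) = 10.
Villager 4: others sum to 73; max(0, 85 - 73) = 12.
Villager 5: others sum to 89; max(0, 85 - 89) = 0.
Total collected = 16 + 0 + 10 + 12 + 0 = 38.

38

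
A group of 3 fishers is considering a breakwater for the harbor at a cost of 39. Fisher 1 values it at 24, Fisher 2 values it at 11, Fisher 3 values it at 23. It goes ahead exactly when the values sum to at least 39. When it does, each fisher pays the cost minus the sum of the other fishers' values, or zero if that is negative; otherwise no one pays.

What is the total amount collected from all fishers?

Total value 58 ≥ cost 39, so it is built.
Fisher 1: others sum to 34; max(0, 39 - 34) = 5.
Fisher 2: others sum to 47; max(0, 39 - 47) = 0.
Fisher 3: others sum to 35; max(0, 39 - 35) = 4.
Total collected = 5 + 0 + 4 = 9.

9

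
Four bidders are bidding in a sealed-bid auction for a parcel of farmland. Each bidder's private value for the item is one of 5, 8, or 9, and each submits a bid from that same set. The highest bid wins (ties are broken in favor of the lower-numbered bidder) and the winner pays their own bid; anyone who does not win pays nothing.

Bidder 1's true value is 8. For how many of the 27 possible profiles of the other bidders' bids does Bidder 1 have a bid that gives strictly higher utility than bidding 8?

1

Others bid (5, 5, 5): truth gives 0; bid 5 gives 3 > 0. Violating.
Others bid (5, 5, 8): truth gives 0; no alternative beats it.
Others bid (5, 5, 9): truth gives 0; no alternative beats it.
(Checking all 27 profiles: 1 has a profitable deviation, 26 do not.)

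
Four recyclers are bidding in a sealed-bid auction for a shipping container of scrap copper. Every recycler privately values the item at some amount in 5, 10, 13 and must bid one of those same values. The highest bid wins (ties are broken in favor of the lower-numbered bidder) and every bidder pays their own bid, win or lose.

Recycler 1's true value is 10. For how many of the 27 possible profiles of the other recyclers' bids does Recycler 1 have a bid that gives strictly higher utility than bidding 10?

Others bid (5, 5, 5): truth gives 0; bid 5 gives 5 > 0. Violating.
Others bid (5, 5, 13): truth gives -10; bid 13 gives -3 > -10. Violating.
Others bid (5, 10, 13): truth gives -10; bid 13 gives -3 > -10. Violating.
Others bid (5, 13, 5): truth gives -10; bid 13 gives -3 > -10. Violating.
Others bid (5, 5, 10): truth gives 0; no alternative beats it.
Others bid (5, 10, 5): truth gives 0; no alternative beats it.
(Checking all 27 profiles: 20 have a profitable deviation, 7 do not.)

20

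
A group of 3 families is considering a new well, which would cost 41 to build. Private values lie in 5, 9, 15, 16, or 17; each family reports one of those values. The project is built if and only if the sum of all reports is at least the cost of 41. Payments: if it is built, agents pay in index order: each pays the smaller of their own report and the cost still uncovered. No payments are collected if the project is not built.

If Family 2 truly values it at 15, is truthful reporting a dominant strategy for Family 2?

No

Consider the case where Family 1 reports 15 and Family 3 reports 17.
Truthful report 15: project built, pays 15, utility 15 - 15 = 0.
Report 9 instead: project built, pays 9, utility 15 - 9 = 6.
Since 6 > 0, reporting 9 is strictly better here, so truthful reporting is not dominant.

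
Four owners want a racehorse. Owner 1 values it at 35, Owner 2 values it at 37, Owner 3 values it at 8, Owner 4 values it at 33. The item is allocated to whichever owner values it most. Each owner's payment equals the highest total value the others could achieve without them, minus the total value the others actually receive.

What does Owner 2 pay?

Owner 2 has the highest value and receives the item.
Without Owner 2, the item would go to the next-highest value, 35, so the others could achieve 35.
With Owner 2 present and winning, the others receive nothing, so their total is 0.
Payment = 35 - 0 = 35.

35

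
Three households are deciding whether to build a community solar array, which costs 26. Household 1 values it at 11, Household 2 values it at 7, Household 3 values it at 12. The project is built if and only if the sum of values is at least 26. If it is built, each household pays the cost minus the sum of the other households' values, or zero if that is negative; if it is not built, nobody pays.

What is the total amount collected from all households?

Total value 30 ≥ cost 26, so it is built.
Household 1: others sum to 19; max(0, 26 - 19) = 7.
Household 2: others sum to 23; max(0, 26 - 23) = 3.
Household 3: others sum to 18; max(0, 26 - 18) = 8.
Total collected = 7 + 3 + 8 = 18.

18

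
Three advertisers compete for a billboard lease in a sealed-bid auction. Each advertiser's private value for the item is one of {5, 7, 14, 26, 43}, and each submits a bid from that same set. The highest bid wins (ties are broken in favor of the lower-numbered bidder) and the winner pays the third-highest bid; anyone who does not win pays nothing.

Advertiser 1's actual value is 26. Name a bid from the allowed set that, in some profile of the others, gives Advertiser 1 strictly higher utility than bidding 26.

43

Suppose Advertiser 2 bids 5 and Advertiser 3 bids 43.
Bid 26: loses, pays 0, utility 0.
Bid 43: wins, pays 5, utility 26 - 5 = 21.
So bidding 43 beats truth here (21 > 0).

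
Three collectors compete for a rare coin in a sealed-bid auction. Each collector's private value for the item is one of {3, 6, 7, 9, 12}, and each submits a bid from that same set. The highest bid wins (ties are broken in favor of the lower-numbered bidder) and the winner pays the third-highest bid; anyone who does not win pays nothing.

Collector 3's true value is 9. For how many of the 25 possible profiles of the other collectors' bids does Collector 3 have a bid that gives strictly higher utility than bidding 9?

Others bid (3, 9): truth gives 0; bid 12 gives 6 > 0. Violating.
Others bid (6, 9): truth gives 0; bid 12 gives 3 > 0. Violating.
Others bid (7, 9): truth gives 0; bid 12 gives 2 > 0. Violating.
Others bid (9, 3): truth gives 0; bid 12 gives 6 > 0. Violating.
Others bid (3, 3): truth gives 6; no alternative beats it.
Others bid (3, 6): truth gives 6; no alternative beats it.
(Checking all 25 profiles: 6 have a profitable deviation, 19 do not.)

6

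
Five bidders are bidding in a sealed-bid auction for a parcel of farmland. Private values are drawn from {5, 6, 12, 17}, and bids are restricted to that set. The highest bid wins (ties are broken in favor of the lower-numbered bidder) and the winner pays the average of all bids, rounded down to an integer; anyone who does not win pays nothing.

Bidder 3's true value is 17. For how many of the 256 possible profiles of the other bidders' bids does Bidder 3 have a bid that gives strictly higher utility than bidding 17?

Others bid (5, 5, 5, 5): truth gives 10; bid 6 gives 12 > 10. Violating.
Others bid (5, 5, 5, 6): truth gives 10; bid 6 gives 12 > 10. Violating.
Others bid (5, 5, 5, 12): truth gives 9; bid 12 gives 10 > 9. Violating.
Others bid (5, 5, 6, 5): truth gives 10; bid 6 gives 12 > 10. Violating.
Others bid (5, 5, 5, 17): truth gives 8; no alternative beats it.
Others bid (5, 5, 6, 17): truth gives 7; no alternative beats it.
(Checking all 256 profiles: 36 have a profitable deviation, 220 do not.)

36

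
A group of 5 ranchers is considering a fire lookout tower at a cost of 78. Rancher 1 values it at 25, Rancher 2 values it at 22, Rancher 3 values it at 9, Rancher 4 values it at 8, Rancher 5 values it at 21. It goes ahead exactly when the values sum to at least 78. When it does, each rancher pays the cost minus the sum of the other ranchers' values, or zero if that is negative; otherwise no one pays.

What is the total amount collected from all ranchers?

Total value 85 ≥ cost 78, so it is built.
Rancher 1: others sum to 60; max(0, 78 - 60) = 18.
Rancher 2: others sum to 63; max(0, 78 - 63) = 15.
Rancher 3: others sum to 76; max(0, 78 - 76) = 2.
Rancher 4: others sum to 77; max(0, 78 - 77) = 1.
Rancher 5: others sum to 64; max(0, 78 - 64) = 14.
Total collected = 18 + 15 + 2 + 1 + 14 = 50.

50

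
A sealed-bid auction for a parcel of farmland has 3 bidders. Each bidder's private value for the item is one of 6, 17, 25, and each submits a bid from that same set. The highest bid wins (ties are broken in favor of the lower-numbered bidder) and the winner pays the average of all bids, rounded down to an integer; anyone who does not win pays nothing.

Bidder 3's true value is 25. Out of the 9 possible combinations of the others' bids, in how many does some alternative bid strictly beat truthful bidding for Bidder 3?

1

Others bid (6, 6): truth gives 13; bid 17 gives 16 > 13. Violating.
Others bid (6, 17): truth gives 9; no alternative beats it.
Others bid (6, 25): truth gives 0; no alternative beats it.
(Checking all 9 profiles: 1 has a profitable deviation, 8 do not.)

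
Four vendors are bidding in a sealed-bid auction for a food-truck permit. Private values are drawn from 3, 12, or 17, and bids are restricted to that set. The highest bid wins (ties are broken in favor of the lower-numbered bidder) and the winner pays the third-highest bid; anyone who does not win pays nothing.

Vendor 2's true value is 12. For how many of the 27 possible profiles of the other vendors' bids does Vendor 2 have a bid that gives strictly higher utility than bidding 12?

Others bid (3, 3, 17): truth gives 0; bid 17 gives 9 > 0. Violating.
Others bid (3, 17, 3): truth gives 0; bid 17 gives 9 > 0. Violating.
Others bid (12, 3, 3): truth gives 0; bid 17 gives 9 > 0. Violating.
Others bid (3, 3, 3): truth gives 9; no alternative beats it.
Others bid (3, 3, 12): truth gives 9; no alternative beats it.
(Checking all 27 profiles: 3 have a profitable deviation, 24 do not.)

3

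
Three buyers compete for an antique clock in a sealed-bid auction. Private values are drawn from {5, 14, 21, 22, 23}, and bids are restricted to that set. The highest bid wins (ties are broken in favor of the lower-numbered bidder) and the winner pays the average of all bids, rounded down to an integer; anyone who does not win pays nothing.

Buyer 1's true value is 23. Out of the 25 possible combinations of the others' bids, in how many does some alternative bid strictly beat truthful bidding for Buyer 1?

10

Others bid (5, 5): truth gives 12; bid 5 gives 18 > 12. Violating.
Others bid (5, 14): truth gives 9; bid 14 gives 12 > 9. Violating.
Others bid (5, 21): truth gives 7; bid 21 gives 8 > 7. Violating.
Others bid (14, 5): truth gives 9; bid 14 gives 12 > 9. Violating.
Others bid (5, 22): truth gives 7; no alternative beats it.
Others bid (5, 23): truth gives 6; no alternative beats it.
(Checking all 25 profiles: 10 have a profitable deviation, 15 do not.)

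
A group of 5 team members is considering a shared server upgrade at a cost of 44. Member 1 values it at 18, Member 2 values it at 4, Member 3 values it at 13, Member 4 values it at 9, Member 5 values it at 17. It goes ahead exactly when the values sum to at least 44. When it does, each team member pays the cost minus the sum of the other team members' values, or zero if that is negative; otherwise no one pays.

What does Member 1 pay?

1

Total value 61 ≥ cost 44, so the project is built.
The other team members' values sum to 43.
Cost minus that sum is 44 - 43 = 1.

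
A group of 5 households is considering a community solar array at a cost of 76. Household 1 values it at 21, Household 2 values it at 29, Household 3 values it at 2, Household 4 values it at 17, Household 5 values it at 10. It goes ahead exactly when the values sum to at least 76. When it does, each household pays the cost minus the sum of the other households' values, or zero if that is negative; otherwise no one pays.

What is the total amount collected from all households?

Total value 79 ≥ cost 76, so it is built.
Household 1: others sum to 58; max(0, 76 - 58) = 18.
Household 2: others sum to 50; max(0, 76 - 50) = 26.
Household 3: others sum to 77; max(0, 76 - 77) = 0.
Household 4: others sum to 62; max(0, 76 - 62) = 14.
Household 5: others sum to 69; max(0, 76 - 69) = 7.
Total collected = 18 + 26 + 0 + 14 + 7 = 65.

65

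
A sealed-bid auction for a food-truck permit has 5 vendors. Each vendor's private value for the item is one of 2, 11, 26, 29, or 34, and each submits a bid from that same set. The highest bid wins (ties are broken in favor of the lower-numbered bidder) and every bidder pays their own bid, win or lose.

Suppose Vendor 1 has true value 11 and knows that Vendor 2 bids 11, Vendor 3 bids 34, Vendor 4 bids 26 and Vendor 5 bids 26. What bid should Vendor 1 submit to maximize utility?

Bid 2: loses but pays 2, utility -2.
Bid 11: loses but pays 11, utility -11.
Bid 26: loses but pays 26, utility -26.
Bid 29: loses but pays 29, utility -29.
Bid 34: wins, pays 34, utility 11 - 34 = -23.
The best choice is 2 with utility -2.

2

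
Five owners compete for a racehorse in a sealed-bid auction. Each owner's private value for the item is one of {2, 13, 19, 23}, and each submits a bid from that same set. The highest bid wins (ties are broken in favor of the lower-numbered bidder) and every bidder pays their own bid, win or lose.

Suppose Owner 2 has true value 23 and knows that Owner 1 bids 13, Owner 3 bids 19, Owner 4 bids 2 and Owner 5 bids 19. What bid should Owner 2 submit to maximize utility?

19

Bid 2: loses but pays 2, utility -2.
Bid 13: loses but pays 13, utility -13.
Bid 19: wins, pays 19, utility 23 - 19 = 4.
Bid 23: wins, pays 23, utility 23 - 23 = 0.
The best choice is 19 with utility 4.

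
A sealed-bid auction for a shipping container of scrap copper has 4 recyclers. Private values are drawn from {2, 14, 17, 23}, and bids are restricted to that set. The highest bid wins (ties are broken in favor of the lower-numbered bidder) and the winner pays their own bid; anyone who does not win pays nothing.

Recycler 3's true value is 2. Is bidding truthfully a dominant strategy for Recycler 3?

Yes

Check each profile of the others' bids and compare truth against every alternative bid.
Others bid (2, 2, 2): truth gives 0, best alternative gives -12.
Others bid (2, 2, 14): truth gives 0, best alternative gives -12.
Others bid (2, 2, 17): truth gives 0, best alternative gives 0.
Others bid (2, 2, 23): truth gives 0, best alternative gives 0.
Others bid (2, 14, 2): truth gives 0, best alternative gives 0.
Others bid (2, 14, 14): truth gives 0, best alternative gives 0.
(Remaining 58 profiles checked similarly; truth is weakly best in each.)
In every case the truthful bid is at least as good as any alternative, so it is a dominant strategy.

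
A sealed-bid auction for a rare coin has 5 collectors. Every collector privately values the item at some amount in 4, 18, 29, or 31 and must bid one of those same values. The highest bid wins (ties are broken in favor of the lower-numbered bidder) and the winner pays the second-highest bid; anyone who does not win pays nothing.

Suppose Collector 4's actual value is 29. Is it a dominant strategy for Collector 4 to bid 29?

Yes

Check each profile of the others' bids and compare truth against every alternative bid.
Others bid (4, 4, 4, 4): truth gives 25, best alternative gives 25.
Others bid (4, 4, 4, 18): truth gives 11, best alternative gives 11.
Others bid (4, 4, 18, 4): truth gives 11, best alternative gives 11.
Others bid (4, 4, 18, 18): truth gives 11, best alternative gives 11.
Others bid (4, 18, 4, 4): truth gives 11, best alternative gives 11.
Others bid (4, 18, 4, 18): truth gives 11, best alternative gives 11.
(Remaining 250 profiles checked similarly; truth is weakly best in each.)
In every case the truthful bid is at least as good as any alternative, so it is a dominant strategy.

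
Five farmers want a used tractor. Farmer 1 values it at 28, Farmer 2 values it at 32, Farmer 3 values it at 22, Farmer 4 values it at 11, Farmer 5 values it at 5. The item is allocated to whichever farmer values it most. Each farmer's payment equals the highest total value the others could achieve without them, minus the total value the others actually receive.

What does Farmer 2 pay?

28

Farmer 2 has the highest value and receives the item.
Without Farmer 2, the item would go to the next-highest value, 28, so the others could achieve 28.
With Farmer 2 present and winning, the others receive nothing, so their total is 0.
Payment = 28 - 0 = 28.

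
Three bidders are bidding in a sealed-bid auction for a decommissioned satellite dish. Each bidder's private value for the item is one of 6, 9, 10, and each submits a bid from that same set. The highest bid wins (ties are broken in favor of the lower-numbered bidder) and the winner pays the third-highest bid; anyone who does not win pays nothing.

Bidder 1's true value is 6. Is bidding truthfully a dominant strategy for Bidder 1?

Yes

Check each profile of the others' bids and compare truth against every alternative bid.
Others bid (9, 9): truth gives 0, best alternative gives -3.
Others bid (6, 6): truth gives 0, best alternative gives 0.
Others bid (6, 9): truth gives 0, best alternative gives 0.
Others bid (6, 10): truth gives 0, best alternative gives 0.
Others bid (9, 6): truth gives 0, best alternative gives 0.
Others bid (9, 10): truth gives 0, best alternative gives 0.
(Remaining 3 profiles checked similarly; truth is weakly best in each.)
In every case the truthful bid is at least as good as any alternative, so it is a dominant strategy.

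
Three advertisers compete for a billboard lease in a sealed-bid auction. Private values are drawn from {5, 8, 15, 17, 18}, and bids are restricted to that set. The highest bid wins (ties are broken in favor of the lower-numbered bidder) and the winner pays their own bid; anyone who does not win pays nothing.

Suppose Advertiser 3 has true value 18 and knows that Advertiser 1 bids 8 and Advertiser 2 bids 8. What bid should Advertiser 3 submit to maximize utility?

15

Bid 5: loses, pays 0, utility 0.
Bid 8: loses, pays 0, utility 0.
Bid 15: wins, pays 15, utility 18 - 15 = 3.
Bid 17: wins, pays 17, utility 18 - 17 = 1.
Bid 18: wins, pays 18, utility 18 - 18 = 0.
The best choice is 15 with utility 3.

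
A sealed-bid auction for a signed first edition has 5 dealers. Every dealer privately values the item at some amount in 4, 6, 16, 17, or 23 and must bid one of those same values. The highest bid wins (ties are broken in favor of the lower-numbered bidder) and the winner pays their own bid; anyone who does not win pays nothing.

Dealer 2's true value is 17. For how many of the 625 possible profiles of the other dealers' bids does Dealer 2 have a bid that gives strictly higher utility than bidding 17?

Others bid (4, 4, 4, 4): truth gives 0; bid 6 gives 11 > 0. Violating.
Others bid (4, 4, 4, 6): truth gives 0; bid 6 gives 11 > 0. Violating.
Others bid (4, 4, 4, 16): truth gives 0; bid 16 gives 1 > 0. Violating.
Others bid (4, 4, 6, 4): truth gives 0; bid 6 gives 11 > 0. Violating.
Others bid (4, 4, 4, 17): truth gives 0; no alternative beats it.
Others bid (4, 4, 4, 23): truth gives 0; no alternative beats it.
(Checking all 625 profiles: 54 have a profitable deviation, 571 do not.)

54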